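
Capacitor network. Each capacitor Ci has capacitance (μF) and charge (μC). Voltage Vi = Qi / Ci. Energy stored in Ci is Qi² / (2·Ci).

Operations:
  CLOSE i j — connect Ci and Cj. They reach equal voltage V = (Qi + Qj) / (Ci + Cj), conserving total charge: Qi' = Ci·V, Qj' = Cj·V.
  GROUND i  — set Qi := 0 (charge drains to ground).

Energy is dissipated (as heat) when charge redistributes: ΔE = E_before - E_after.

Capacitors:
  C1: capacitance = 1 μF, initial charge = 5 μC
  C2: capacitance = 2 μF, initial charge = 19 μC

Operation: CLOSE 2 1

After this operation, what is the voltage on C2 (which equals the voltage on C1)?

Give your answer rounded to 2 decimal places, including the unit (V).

Answer: 8.00 V

Derivation:
Initial: C1(1μF, Q=5μC, V=5.00V), C2(2μF, Q=19μC, V=9.50V)
Op 1: CLOSE 2-1: Q_total=24.00, C_total=3.00, V=8.00; Q2=16.00, Q1=8.00; dissipated=6.750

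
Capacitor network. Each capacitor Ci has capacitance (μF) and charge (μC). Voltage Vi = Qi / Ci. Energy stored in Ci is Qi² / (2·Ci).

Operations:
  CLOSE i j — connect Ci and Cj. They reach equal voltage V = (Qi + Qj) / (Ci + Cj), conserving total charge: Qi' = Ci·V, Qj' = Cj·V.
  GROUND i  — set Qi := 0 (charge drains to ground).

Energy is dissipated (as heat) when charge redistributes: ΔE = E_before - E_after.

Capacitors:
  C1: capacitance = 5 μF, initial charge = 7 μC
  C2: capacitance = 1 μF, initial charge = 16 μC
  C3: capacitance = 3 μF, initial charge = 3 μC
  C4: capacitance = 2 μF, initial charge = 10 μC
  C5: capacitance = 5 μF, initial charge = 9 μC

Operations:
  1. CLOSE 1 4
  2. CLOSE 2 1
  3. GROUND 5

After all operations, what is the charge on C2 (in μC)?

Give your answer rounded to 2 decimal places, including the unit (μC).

Initial: C1(5μF, Q=7μC, V=1.40V), C2(1μF, Q=16μC, V=16.00V), C3(3μF, Q=3μC, V=1.00V), C4(2μF, Q=10μC, V=5.00V), C5(5μF, Q=9μC, V=1.80V)
Op 1: CLOSE 1-4: Q_total=17.00, C_total=7.00, V=2.43; Q1=12.14, Q4=4.86; dissipated=9.257
Op 2: CLOSE 2-1: Q_total=28.14, C_total=6.00, V=4.69; Q2=4.69, Q1=23.45; dissipated=76.743
Op 3: GROUND 5: Q5=0; energy lost=8.100
Final charges: Q1=23.45, Q2=4.69, Q3=3.00, Q4=4.86, Q5=0.00

Answer: 4.69 μC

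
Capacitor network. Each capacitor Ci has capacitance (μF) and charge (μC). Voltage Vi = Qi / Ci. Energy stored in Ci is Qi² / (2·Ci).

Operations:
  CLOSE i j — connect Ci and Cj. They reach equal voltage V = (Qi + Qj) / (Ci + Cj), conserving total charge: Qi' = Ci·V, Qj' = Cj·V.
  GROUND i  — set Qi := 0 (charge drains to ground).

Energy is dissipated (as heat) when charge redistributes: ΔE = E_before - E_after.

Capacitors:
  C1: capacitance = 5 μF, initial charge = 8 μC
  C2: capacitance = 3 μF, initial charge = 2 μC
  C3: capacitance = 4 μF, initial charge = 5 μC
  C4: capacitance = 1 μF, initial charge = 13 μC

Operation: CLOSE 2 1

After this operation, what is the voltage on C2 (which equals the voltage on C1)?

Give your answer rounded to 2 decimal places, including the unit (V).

Initial: C1(5μF, Q=8μC, V=1.60V), C2(3μF, Q=2μC, V=0.67V), C3(4μF, Q=5μC, V=1.25V), C4(1μF, Q=13μC, V=13.00V)
Op 1: CLOSE 2-1: Q_total=10.00, C_total=8.00, V=1.25; Q2=3.75, Q1=6.25; dissipated=0.817

Answer: 1.25 V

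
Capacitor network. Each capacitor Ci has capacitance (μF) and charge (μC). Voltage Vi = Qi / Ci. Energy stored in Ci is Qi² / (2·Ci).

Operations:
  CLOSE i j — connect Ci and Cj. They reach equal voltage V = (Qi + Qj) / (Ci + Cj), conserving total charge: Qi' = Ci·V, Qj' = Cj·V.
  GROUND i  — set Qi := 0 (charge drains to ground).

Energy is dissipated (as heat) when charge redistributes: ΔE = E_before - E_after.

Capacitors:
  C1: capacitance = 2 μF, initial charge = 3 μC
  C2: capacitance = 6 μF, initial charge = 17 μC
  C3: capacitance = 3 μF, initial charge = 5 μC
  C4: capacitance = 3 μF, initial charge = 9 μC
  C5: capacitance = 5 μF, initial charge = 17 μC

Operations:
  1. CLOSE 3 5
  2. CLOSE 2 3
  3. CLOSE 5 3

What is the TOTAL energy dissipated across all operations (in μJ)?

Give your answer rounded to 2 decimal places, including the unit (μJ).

Initial: C1(2μF, Q=3μC, V=1.50V), C2(6μF, Q=17μC, V=2.83V), C3(3μF, Q=5μC, V=1.67V), C4(3μF, Q=9μC, V=3.00V), C5(5μF, Q=17μC, V=3.40V)
Op 1: CLOSE 3-5: Q_total=22.00, C_total=8.00, V=2.75; Q3=8.25, Q5=13.75; dissipated=2.817
Op 2: CLOSE 2-3: Q_total=25.25, C_total=9.00, V=2.81; Q2=16.83, Q3=8.42; dissipated=0.007
Op 3: CLOSE 5-3: Q_total=22.17, C_total=8.00, V=2.77; Q5=13.85, Q3=8.31; dissipated=0.003
Total dissipated: 2.827 μJ

Answer: 2.83 μJ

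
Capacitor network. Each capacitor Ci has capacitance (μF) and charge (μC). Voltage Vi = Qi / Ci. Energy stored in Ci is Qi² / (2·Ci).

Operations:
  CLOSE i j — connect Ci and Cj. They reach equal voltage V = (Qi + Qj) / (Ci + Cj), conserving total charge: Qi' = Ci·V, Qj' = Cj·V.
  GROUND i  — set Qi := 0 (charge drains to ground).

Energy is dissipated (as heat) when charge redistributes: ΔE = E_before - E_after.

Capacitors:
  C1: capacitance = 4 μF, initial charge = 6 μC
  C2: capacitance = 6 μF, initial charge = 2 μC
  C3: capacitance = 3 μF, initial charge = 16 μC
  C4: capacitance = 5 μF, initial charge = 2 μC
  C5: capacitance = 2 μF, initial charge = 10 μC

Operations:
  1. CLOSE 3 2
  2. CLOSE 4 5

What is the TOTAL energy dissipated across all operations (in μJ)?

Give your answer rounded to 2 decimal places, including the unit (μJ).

Initial: C1(4μF, Q=6μC, V=1.50V), C2(6μF, Q=2μC, V=0.33V), C3(3μF, Q=16μC, V=5.33V), C4(5μF, Q=2μC, V=0.40V), C5(2μF, Q=10μC, V=5.00V)
Op 1: CLOSE 3-2: Q_total=18.00, C_total=9.00, V=2.00; Q3=6.00, Q2=12.00; dissipated=25.000
Op 2: CLOSE 4-5: Q_total=12.00, C_total=7.00, V=1.71; Q4=8.57, Q5=3.43; dissipated=15.114
Total dissipated: 40.114 μJ

Answer: 40.11 μJ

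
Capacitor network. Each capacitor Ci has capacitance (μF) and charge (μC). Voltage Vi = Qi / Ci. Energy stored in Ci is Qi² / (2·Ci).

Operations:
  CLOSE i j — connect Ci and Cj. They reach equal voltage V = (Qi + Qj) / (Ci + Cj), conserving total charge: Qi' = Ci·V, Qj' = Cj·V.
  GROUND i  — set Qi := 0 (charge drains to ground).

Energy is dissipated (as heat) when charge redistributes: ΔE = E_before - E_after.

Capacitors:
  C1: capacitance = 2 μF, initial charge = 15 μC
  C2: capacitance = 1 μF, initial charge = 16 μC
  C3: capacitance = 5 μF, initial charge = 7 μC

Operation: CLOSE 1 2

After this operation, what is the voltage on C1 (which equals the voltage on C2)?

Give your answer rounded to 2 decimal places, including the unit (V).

Answer: 10.33 V

Derivation:
Initial: C1(2μF, Q=15μC, V=7.50V), C2(1μF, Q=16μC, V=16.00V), C3(5μF, Q=7μC, V=1.40V)
Op 1: CLOSE 1-2: Q_total=31.00, C_total=3.00, V=10.33; Q1=20.67, Q2=10.33; dissipated=24.083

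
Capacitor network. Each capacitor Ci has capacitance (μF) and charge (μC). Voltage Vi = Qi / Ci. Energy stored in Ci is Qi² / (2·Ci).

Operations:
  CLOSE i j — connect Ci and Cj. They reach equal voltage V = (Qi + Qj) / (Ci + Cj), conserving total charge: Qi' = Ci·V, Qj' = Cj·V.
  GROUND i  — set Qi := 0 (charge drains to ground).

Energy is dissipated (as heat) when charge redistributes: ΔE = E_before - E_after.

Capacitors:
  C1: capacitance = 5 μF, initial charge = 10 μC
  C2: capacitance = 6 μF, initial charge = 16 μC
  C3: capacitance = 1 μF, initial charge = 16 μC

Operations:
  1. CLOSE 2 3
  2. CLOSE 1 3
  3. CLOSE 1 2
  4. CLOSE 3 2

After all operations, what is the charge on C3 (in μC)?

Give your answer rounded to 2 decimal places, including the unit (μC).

Answer: 3.43 μC

Derivation:
Initial: C1(5μF, Q=10μC, V=2.00V), C2(6μF, Q=16μC, V=2.67V), C3(1μF, Q=16μC, V=16.00V)
Op 1: CLOSE 2-3: Q_total=32.00, C_total=7.00, V=4.57; Q2=27.43, Q3=4.57; dissipated=76.190
Op 2: CLOSE 1-3: Q_total=14.57, C_total=6.00, V=2.43; Q1=12.14, Q3=2.43; dissipated=2.755
Op 3: CLOSE 1-2: Q_total=39.57, C_total=11.00, V=3.60; Q1=17.99, Q2=21.58; dissipated=6.262
Op 4: CLOSE 3-2: Q_total=24.01, C_total=7.00, V=3.43; Q3=3.43, Q2=20.58; dissipated=0.585
Final charges: Q1=17.99, Q2=20.58, Q3=3.43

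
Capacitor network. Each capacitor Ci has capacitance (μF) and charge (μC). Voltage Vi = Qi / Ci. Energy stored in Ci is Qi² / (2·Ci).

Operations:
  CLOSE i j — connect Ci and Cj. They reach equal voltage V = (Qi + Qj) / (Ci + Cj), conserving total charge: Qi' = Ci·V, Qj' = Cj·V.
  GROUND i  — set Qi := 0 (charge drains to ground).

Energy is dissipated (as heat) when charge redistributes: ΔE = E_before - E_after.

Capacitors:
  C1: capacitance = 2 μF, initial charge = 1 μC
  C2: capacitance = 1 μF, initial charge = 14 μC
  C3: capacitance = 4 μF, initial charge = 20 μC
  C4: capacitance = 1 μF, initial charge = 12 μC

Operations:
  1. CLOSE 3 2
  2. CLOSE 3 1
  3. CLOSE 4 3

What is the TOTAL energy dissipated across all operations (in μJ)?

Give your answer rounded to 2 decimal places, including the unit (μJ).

Answer: 80.18 μJ

Derivation:
Initial: C1(2μF, Q=1μC, V=0.50V), C2(1μF, Q=14μC, V=14.00V), C3(4μF, Q=20μC, V=5.00V), C4(1μF, Q=12μC, V=12.00V)
Op 1: CLOSE 3-2: Q_total=34.00, C_total=5.00, V=6.80; Q3=27.20, Q2=6.80; dissipated=32.400
Op 2: CLOSE 3-1: Q_total=28.20, C_total=6.00, V=4.70; Q3=18.80, Q1=9.40; dissipated=26.460
Op 3: CLOSE 4-3: Q_total=30.80, C_total=5.00, V=6.16; Q4=6.16, Q3=24.64; dissipated=21.316
Total dissipated: 80.176 μJ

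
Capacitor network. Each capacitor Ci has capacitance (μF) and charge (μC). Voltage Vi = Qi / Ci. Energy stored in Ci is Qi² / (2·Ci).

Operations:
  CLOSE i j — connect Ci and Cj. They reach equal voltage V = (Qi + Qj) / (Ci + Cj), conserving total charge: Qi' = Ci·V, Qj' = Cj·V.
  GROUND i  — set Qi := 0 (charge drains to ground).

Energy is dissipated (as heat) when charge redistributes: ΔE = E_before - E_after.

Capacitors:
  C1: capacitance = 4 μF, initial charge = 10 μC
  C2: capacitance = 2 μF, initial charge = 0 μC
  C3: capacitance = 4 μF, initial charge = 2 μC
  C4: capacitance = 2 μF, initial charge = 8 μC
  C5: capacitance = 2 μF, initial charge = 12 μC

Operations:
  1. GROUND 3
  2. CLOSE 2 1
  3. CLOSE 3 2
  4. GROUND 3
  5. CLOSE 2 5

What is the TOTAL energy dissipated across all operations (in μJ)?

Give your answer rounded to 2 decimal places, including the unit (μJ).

Answer: 21.96 μJ

Derivation:
Initial: C1(4μF, Q=10μC, V=2.50V), C2(2μF, Q=0μC, V=0.00V), C3(4μF, Q=2μC, V=0.50V), C4(2μF, Q=8μC, V=4.00V), C5(2μF, Q=12μC, V=6.00V)
Op 1: GROUND 3: Q3=0; energy lost=0.500
Op 2: CLOSE 2-1: Q_total=10.00, C_total=6.00, V=1.67; Q2=3.33, Q1=6.67; dissipated=4.167
Op 3: CLOSE 3-2: Q_total=3.33, C_total=6.00, V=0.56; Q3=2.22, Q2=1.11; dissipated=1.852
Op 4: GROUND 3: Q3=0; energy lost=0.617
Op 5: CLOSE 2-5: Q_total=13.11, C_total=4.00, V=3.28; Q2=6.56, Q5=6.56; dissipated=14.821
Total dissipated: 21.957 μJ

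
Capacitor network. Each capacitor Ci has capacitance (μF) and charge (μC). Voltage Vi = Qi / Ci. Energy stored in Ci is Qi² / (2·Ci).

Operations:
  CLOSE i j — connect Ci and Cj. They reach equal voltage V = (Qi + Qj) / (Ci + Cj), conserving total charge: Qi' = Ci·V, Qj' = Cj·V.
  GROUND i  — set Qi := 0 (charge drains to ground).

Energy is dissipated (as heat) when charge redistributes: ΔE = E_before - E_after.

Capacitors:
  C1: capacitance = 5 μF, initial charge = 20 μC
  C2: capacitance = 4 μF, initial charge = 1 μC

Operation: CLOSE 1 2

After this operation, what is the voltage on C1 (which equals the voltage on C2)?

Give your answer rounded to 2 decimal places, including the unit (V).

Initial: C1(5μF, Q=20μC, V=4.00V), C2(4μF, Q=1μC, V=0.25V)
Op 1: CLOSE 1-2: Q_total=21.00, C_total=9.00, V=2.33; Q1=11.67, Q2=9.33; dissipated=15.625

Answer: 2.33 V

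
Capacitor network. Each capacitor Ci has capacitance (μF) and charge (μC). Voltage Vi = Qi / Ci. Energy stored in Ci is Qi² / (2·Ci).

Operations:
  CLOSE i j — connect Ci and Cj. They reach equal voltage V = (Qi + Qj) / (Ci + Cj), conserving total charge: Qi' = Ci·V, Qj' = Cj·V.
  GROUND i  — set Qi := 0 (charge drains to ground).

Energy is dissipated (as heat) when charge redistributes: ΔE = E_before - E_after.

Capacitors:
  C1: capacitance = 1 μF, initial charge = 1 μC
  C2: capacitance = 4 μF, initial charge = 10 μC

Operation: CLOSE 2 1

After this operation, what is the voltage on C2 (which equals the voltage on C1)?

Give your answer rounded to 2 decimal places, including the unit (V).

Answer: 2.20 V

Derivation:
Initial: C1(1μF, Q=1μC, V=1.00V), C2(4μF, Q=10μC, V=2.50V)
Op 1: CLOSE 2-1: Q_total=11.00, C_total=5.00, V=2.20; Q2=8.80, Q1=2.20; dissipated=0.900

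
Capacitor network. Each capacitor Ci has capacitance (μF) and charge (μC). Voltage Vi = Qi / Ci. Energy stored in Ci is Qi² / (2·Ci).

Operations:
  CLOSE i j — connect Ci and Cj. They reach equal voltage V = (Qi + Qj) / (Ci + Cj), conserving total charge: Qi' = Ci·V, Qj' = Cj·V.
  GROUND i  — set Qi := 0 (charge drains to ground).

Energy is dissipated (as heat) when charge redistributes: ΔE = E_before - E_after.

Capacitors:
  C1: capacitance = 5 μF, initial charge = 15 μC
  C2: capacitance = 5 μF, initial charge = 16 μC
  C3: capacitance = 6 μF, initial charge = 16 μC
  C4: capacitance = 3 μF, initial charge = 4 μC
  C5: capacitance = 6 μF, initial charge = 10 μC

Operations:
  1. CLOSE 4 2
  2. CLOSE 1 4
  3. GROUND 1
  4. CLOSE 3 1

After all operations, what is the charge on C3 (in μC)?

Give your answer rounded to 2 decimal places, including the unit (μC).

Initial: C1(5μF, Q=15μC, V=3.00V), C2(5μF, Q=16μC, V=3.20V), C3(6μF, Q=16μC, V=2.67V), C4(3μF, Q=4μC, V=1.33V), C5(6μF, Q=10μC, V=1.67V)
Op 1: CLOSE 4-2: Q_total=20.00, C_total=8.00, V=2.50; Q4=7.50, Q2=12.50; dissipated=3.267
Op 2: CLOSE 1-4: Q_total=22.50, C_total=8.00, V=2.81; Q1=14.06, Q4=8.44; dissipated=0.234
Op 3: GROUND 1: Q1=0; energy lost=19.775
Op 4: CLOSE 3-1: Q_total=16.00, C_total=11.00, V=1.45; Q3=8.73, Q1=7.27; dissipated=9.697
Final charges: Q1=7.27, Q2=12.50, Q3=8.73, Q4=8.44, Q5=10.00

Answer: 8.73 μC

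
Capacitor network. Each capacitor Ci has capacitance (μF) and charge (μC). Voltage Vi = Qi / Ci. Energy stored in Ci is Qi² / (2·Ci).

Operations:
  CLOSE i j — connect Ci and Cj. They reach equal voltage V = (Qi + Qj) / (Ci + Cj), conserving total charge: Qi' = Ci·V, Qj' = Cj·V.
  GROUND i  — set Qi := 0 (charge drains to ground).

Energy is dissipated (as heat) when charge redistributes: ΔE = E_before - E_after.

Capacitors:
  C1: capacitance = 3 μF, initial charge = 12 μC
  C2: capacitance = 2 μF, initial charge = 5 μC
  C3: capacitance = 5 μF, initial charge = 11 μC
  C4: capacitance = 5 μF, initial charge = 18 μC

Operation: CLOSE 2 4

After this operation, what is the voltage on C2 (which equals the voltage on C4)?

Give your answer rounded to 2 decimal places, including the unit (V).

Answer: 3.29 V

Derivation:
Initial: C1(3μF, Q=12μC, V=4.00V), C2(2μF, Q=5μC, V=2.50V), C3(5μF, Q=11μC, V=2.20V), C4(5μF, Q=18μC, V=3.60V)
Op 1: CLOSE 2-4: Q_total=23.00, C_total=7.00, V=3.29; Q2=6.57, Q4=16.43; dissipated=0.864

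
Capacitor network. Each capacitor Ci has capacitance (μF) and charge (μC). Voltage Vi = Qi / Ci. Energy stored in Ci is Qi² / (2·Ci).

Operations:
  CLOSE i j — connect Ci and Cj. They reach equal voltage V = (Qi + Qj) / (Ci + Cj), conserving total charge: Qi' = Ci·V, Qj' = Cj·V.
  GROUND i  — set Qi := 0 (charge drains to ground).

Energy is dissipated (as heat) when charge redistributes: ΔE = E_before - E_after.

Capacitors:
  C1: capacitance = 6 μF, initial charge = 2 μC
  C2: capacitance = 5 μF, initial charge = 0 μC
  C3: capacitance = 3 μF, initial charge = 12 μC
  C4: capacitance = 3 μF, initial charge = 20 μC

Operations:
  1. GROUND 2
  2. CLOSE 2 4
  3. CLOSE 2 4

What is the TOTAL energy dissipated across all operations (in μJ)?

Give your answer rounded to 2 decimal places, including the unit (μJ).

Initial: C1(6μF, Q=2μC, V=0.33V), C2(5μF, Q=0μC, V=0.00V), C3(3μF, Q=12μC, V=4.00V), C4(3μF, Q=20μC, V=6.67V)
Op 1: GROUND 2: Q2=0; energy lost=0.000
Op 2: CLOSE 2-4: Q_total=20.00, C_total=8.00, V=2.50; Q2=12.50, Q4=7.50; dissipated=41.667
Op 3: CLOSE 2-4: Q_total=20.00, C_total=8.00, V=2.50; Q2=12.50, Q4=7.50; dissipated=0.000
Total dissipated: 41.667 μJ

Answer: 41.67 μJ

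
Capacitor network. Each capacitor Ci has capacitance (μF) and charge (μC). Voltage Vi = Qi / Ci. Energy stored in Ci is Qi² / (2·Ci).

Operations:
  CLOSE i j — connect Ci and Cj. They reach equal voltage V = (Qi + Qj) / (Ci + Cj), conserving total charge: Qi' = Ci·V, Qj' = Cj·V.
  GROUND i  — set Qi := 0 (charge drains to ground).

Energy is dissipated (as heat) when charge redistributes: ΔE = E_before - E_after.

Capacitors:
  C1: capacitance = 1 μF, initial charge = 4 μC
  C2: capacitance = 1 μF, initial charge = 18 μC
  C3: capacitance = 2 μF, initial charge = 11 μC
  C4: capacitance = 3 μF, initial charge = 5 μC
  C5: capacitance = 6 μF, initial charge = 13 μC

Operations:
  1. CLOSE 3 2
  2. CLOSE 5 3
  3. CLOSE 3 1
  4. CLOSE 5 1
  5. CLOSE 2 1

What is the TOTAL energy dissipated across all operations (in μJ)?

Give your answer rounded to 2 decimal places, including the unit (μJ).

Initial: C1(1μF, Q=4μC, V=4.00V), C2(1μF, Q=18μC, V=18.00V), C3(2μF, Q=11μC, V=5.50V), C4(3μF, Q=5μC, V=1.67V), C5(6μF, Q=13μC, V=2.17V)
Op 1: CLOSE 3-2: Q_total=29.00, C_total=3.00, V=9.67; Q3=19.33, Q2=9.67; dissipated=52.083
Op 2: CLOSE 5-3: Q_total=32.33, C_total=8.00, V=4.04; Q5=24.25, Q3=8.08; dissipated=42.188
Op 3: CLOSE 3-1: Q_total=12.08, C_total=3.00, V=4.03; Q3=8.06, Q1=4.03; dissipated=0.001
Op 4: CLOSE 5-1: Q_total=28.28, C_total=7.00, V=4.04; Q5=24.24, Q1=4.04; dissipated=0.000
Op 5: CLOSE 2-1: Q_total=13.71, C_total=2.00, V=6.85; Q2=6.85, Q1=6.85; dissipated=7.916
Total dissipated: 102.187 μJ

Answer: 102.19 μJ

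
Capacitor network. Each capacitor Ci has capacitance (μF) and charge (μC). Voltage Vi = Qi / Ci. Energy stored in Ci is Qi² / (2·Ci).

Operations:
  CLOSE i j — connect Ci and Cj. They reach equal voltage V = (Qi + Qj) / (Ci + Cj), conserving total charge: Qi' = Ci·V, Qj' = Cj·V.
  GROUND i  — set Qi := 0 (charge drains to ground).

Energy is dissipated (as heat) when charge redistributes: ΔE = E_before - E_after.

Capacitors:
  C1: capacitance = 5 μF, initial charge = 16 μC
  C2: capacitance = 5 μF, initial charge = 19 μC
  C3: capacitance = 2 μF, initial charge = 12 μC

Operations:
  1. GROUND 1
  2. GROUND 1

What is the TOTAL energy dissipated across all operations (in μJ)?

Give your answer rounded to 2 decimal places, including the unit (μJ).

Answer: 25.60 μJ

Derivation:
Initial: C1(5μF, Q=16μC, V=3.20V), C2(5μF, Q=19μC, V=3.80V), C3(2μF, Q=12μC, V=6.00V)
Op 1: GROUND 1: Q1=0; energy lost=25.600
Op 2: GROUND 1: Q1=0; energy lost=0.000
Total dissipated: 25.600 μJ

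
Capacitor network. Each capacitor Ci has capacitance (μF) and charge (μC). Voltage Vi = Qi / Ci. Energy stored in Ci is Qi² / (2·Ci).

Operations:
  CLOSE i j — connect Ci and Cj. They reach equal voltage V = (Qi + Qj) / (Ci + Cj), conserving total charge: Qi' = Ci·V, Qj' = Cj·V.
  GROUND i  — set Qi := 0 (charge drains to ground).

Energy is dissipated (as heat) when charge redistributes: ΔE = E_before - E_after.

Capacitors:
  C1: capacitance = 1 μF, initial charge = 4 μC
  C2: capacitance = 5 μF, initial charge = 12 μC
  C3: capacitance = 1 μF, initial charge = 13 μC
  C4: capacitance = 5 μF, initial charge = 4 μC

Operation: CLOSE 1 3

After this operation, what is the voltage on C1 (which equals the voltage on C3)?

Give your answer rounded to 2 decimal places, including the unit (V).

Initial: C1(1μF, Q=4μC, V=4.00V), C2(5μF, Q=12μC, V=2.40V), C3(1μF, Q=13μC, V=13.00V), C4(5μF, Q=4μC, V=0.80V)
Op 1: CLOSE 1-3: Q_total=17.00, C_total=2.00, V=8.50; Q1=8.50, Q3=8.50; dissipated=20.250

Answer: 8.50 V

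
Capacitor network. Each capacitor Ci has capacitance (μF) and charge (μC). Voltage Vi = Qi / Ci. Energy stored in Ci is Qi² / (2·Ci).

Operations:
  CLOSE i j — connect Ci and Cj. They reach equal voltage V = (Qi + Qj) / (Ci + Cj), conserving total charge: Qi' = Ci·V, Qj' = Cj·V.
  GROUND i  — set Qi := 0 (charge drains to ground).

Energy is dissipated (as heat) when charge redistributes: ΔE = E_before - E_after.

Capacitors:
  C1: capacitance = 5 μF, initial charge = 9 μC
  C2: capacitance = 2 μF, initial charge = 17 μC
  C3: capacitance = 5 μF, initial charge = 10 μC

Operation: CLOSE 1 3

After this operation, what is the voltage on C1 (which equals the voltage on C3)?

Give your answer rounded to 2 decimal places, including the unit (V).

Initial: C1(5μF, Q=9μC, V=1.80V), C2(2μF, Q=17μC, V=8.50V), C3(5μF, Q=10μC, V=2.00V)
Op 1: CLOSE 1-3: Q_total=19.00, C_total=10.00, V=1.90; Q1=9.50, Q3=9.50; dissipated=0.050

Answer: 1.90 V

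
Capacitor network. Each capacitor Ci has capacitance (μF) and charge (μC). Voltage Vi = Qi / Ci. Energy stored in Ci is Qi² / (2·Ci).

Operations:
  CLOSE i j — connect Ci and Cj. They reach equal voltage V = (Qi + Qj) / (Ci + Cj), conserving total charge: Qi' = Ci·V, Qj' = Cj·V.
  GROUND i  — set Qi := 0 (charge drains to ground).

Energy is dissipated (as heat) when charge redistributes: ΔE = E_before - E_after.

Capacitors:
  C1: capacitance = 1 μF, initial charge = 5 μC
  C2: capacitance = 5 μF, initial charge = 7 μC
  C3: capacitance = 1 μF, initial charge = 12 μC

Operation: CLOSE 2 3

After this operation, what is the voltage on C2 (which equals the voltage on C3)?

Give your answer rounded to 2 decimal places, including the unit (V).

Initial: C1(1μF, Q=5μC, V=5.00V), C2(5μF, Q=7μC, V=1.40V), C3(1μF, Q=12μC, V=12.00V)
Op 1: CLOSE 2-3: Q_total=19.00, C_total=6.00, V=3.17; Q2=15.83, Q3=3.17; dissipated=46.817

Answer: 3.17 V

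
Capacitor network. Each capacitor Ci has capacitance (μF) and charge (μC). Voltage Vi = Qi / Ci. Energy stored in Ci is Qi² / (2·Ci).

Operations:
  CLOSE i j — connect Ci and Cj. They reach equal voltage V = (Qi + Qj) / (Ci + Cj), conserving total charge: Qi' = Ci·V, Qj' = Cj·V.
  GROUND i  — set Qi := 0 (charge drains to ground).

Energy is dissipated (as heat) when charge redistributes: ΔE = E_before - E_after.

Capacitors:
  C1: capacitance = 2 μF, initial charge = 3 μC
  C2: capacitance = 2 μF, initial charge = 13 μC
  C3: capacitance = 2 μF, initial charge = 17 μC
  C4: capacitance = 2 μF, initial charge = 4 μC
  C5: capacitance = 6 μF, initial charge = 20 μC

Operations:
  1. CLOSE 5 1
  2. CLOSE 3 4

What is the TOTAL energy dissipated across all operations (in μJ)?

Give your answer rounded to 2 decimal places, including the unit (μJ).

Initial: C1(2μF, Q=3μC, V=1.50V), C2(2μF, Q=13μC, V=6.50V), C3(2μF, Q=17μC, V=8.50V), C4(2μF, Q=4μC, V=2.00V), C5(6μF, Q=20μC, V=3.33V)
Op 1: CLOSE 5-1: Q_total=23.00, C_total=8.00, V=2.88; Q5=17.25, Q1=5.75; dissipated=2.521
Op 2: CLOSE 3-4: Q_total=21.00, C_total=4.00, V=5.25; Q3=10.50, Q4=10.50; dissipated=21.125
Total dissipated: 23.646 μJ

Answer: 23.65 μJ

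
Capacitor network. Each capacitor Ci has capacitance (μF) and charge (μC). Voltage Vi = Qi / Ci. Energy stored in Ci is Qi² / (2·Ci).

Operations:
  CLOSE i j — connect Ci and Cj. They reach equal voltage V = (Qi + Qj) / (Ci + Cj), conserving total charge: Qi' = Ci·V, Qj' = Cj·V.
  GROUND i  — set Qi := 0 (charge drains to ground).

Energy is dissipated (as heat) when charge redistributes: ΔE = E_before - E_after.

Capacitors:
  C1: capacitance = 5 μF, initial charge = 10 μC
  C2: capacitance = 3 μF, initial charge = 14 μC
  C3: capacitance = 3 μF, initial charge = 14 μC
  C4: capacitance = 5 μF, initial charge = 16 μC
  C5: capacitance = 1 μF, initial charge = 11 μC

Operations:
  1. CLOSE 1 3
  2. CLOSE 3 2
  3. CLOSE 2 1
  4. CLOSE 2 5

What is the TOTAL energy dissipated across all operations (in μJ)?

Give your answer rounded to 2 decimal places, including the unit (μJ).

Initial: C1(5μF, Q=10μC, V=2.00V), C2(3μF, Q=14μC, V=4.67V), C3(3μF, Q=14μC, V=4.67V), C4(5μF, Q=16μC, V=3.20V), C5(1μF, Q=11μC, V=11.00V)
Op 1: CLOSE 1-3: Q_total=24.00, C_total=8.00, V=3.00; Q1=15.00, Q3=9.00; dissipated=6.667
Op 2: CLOSE 3-2: Q_total=23.00, C_total=6.00, V=3.83; Q3=11.50, Q2=11.50; dissipated=2.083
Op 3: CLOSE 2-1: Q_total=26.50, C_total=8.00, V=3.31; Q2=9.94, Q1=16.56; dissipated=0.651
Op 4: CLOSE 2-5: Q_total=20.94, C_total=4.00, V=5.23; Q2=15.70, Q5=5.23; dissipated=22.162
Total dissipated: 31.563 μJ

Answer: 31.56 μJ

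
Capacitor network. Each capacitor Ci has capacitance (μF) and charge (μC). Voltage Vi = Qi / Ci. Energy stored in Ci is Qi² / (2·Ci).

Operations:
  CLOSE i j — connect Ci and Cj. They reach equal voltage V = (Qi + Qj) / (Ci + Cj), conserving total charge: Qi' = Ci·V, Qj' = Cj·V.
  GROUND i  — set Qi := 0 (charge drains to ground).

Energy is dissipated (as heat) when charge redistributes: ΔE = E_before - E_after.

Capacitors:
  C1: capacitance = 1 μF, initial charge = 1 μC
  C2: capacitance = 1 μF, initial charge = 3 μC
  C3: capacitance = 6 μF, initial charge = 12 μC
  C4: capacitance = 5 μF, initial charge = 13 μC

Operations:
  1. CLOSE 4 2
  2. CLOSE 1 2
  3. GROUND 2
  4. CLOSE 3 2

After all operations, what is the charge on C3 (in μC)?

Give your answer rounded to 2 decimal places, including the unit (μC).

Initial: C1(1μF, Q=1μC, V=1.00V), C2(1μF, Q=3μC, V=3.00V), C3(6μF, Q=12μC, V=2.00V), C4(5μF, Q=13μC, V=2.60V)
Op 1: CLOSE 4-2: Q_total=16.00, C_total=6.00, V=2.67; Q4=13.33, Q2=2.67; dissipated=0.067
Op 2: CLOSE 1-2: Q_total=3.67, C_total=2.00, V=1.83; Q1=1.83, Q2=1.83; dissipated=0.694
Op 3: GROUND 2: Q2=0; energy lost=1.681
Op 4: CLOSE 3-2: Q_total=12.00, C_total=7.00, V=1.71; Q3=10.29, Q2=1.71; dissipated=1.714
Final charges: Q1=1.83, Q2=1.71, Q3=10.29, Q4=13.33

Answer: 10.29 μC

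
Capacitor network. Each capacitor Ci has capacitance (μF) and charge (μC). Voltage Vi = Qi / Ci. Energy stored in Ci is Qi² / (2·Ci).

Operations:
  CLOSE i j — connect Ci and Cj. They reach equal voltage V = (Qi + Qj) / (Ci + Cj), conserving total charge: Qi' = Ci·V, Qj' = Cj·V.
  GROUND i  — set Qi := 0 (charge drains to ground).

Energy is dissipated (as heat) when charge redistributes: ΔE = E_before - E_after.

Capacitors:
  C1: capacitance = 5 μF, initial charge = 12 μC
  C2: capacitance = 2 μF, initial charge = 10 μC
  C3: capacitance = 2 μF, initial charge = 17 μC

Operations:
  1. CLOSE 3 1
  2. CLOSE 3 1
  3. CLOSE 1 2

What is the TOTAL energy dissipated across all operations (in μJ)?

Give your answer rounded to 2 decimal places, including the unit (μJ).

Initial: C1(5μF, Q=12μC, V=2.40V), C2(2μF, Q=10μC, V=5.00V), C3(2μF, Q=17μC, V=8.50V)
Op 1: CLOSE 3-1: Q_total=29.00, C_total=7.00, V=4.14; Q3=8.29, Q1=20.71; dissipated=26.579
Op 2: CLOSE 3-1: Q_total=29.00, C_total=7.00, V=4.14; Q3=8.29, Q1=20.71; dissipated=0.000
Op 3: CLOSE 1-2: Q_total=30.71, C_total=7.00, V=4.39; Q1=21.94, Q2=8.78; dissipated=0.525
Total dissipated: 27.103 μJ

Answer: 27.10 μJ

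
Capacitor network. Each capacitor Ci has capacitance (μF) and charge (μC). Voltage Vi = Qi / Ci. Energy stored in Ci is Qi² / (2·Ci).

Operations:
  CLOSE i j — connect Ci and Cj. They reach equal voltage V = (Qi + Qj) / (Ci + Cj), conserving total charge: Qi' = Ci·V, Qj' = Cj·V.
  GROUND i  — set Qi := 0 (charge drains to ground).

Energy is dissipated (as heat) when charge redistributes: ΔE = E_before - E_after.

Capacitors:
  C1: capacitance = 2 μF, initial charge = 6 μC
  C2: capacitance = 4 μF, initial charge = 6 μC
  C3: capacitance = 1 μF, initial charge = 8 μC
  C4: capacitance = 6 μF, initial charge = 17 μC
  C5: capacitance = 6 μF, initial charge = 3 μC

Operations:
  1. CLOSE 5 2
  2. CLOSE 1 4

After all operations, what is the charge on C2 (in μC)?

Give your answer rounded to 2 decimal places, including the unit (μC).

Initial: C1(2μF, Q=6μC, V=3.00V), C2(4μF, Q=6μC, V=1.50V), C3(1μF, Q=8μC, V=8.00V), C4(6μF, Q=17μC, V=2.83V), C5(6μF, Q=3μC, V=0.50V)
Op 1: CLOSE 5-2: Q_total=9.00, C_total=10.00, V=0.90; Q5=5.40, Q2=3.60; dissipated=1.200
Op 2: CLOSE 1-4: Q_total=23.00, C_total=8.00, V=2.88; Q1=5.75, Q4=17.25; dissipated=0.021
Final charges: Q1=5.75, Q2=3.60, Q3=8.00, Q4=17.25, Q5=5.40

Answer: 3.60 μC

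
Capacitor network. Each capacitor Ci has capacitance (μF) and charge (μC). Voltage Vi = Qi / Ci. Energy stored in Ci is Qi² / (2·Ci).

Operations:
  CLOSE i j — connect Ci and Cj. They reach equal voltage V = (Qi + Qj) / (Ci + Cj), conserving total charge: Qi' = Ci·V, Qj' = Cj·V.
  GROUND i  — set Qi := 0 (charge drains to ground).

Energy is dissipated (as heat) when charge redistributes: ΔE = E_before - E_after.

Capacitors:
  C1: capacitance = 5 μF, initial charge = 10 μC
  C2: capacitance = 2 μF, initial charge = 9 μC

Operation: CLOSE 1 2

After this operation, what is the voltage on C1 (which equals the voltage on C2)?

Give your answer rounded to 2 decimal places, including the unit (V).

Initial: C1(5μF, Q=10μC, V=2.00V), C2(2μF, Q=9μC, V=4.50V)
Op 1: CLOSE 1-2: Q_total=19.00, C_total=7.00, V=2.71; Q1=13.57, Q2=5.43; dissipated=4.464

Answer: 2.71 V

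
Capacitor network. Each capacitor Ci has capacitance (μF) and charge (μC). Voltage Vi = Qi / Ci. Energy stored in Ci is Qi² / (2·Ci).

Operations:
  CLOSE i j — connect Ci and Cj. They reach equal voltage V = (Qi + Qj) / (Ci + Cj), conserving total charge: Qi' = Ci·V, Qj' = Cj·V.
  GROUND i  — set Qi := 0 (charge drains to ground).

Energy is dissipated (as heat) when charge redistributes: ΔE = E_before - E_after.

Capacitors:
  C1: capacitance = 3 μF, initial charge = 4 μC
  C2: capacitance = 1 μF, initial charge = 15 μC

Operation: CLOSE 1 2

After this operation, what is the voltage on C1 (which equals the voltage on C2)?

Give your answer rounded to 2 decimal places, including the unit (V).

Answer: 4.75 V

Derivation:
Initial: C1(3μF, Q=4μC, V=1.33V), C2(1μF, Q=15μC, V=15.00V)
Op 1: CLOSE 1-2: Q_total=19.00, C_total=4.00, V=4.75; Q1=14.25, Q2=4.75; dissipated=70.042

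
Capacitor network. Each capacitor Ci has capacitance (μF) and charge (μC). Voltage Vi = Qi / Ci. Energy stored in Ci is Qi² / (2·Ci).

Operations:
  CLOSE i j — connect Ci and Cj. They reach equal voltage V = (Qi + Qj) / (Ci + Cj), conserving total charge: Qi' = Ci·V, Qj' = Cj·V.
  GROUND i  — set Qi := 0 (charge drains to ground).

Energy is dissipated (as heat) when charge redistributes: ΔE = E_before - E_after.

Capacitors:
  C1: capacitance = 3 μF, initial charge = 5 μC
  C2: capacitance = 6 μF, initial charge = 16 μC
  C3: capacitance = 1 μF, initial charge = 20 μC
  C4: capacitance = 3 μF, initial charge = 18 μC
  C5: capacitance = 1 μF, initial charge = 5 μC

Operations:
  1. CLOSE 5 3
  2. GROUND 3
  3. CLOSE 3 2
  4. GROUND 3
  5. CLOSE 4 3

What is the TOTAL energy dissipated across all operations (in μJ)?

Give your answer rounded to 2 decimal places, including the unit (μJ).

Answer: 153.53 μJ

Derivation:
Initial: C1(3μF, Q=5μC, V=1.67V), C2(6μF, Q=16μC, V=2.67V), C3(1μF, Q=20μC, V=20.00V), C4(3μF, Q=18μC, V=6.00V), C5(1μF, Q=5μC, V=5.00V)
Op 1: CLOSE 5-3: Q_total=25.00, C_total=2.00, V=12.50; Q5=12.50, Q3=12.50; dissipated=56.250
Op 2: GROUND 3: Q3=0; energy lost=78.125
Op 3: CLOSE 3-2: Q_total=16.00, C_total=7.00, V=2.29; Q3=2.29, Q2=13.71; dissipated=3.048
Op 4: GROUND 3: Q3=0; energy lost=2.612
Op 5: CLOSE 4-3: Q_total=18.00, C_total=4.00, V=4.50; Q4=13.50, Q3=4.50; dissipated=13.500
Total dissipated: 153.535 μJ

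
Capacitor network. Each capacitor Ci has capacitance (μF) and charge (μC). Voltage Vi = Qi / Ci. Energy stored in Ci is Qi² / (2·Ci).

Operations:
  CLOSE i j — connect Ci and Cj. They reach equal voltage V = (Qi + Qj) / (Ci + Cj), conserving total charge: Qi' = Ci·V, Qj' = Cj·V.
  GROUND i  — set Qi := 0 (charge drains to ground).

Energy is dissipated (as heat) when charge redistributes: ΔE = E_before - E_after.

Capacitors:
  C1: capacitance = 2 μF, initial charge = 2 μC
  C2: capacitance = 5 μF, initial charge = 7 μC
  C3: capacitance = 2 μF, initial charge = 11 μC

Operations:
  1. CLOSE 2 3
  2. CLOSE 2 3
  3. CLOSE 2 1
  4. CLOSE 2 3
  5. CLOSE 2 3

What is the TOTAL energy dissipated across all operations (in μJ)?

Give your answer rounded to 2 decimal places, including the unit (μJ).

Initial: C1(2μF, Q=2μC, V=1.00V), C2(5μF, Q=7μC, V=1.40V), C3(2μF, Q=11μC, V=5.50V)
Op 1: CLOSE 2-3: Q_total=18.00, C_total=7.00, V=2.57; Q2=12.86, Q3=5.14; dissipated=12.007
Op 2: CLOSE 2-3: Q_total=18.00, C_total=7.00, V=2.57; Q2=12.86, Q3=5.14; dissipated=0.000
Op 3: CLOSE 2-1: Q_total=14.86, C_total=7.00, V=2.12; Q2=10.61, Q1=4.24; dissipated=1.764
Op 4: CLOSE 2-3: Q_total=15.76, C_total=7.00, V=2.25; Q2=11.25, Q3=4.50; dissipated=0.144
Op 5: CLOSE 2-3: Q_total=15.76, C_total=7.00, V=2.25; Q2=11.25, Q3=4.50; dissipated=0.000
Total dissipated: 13.915 μJ

Answer: 13.91 μJ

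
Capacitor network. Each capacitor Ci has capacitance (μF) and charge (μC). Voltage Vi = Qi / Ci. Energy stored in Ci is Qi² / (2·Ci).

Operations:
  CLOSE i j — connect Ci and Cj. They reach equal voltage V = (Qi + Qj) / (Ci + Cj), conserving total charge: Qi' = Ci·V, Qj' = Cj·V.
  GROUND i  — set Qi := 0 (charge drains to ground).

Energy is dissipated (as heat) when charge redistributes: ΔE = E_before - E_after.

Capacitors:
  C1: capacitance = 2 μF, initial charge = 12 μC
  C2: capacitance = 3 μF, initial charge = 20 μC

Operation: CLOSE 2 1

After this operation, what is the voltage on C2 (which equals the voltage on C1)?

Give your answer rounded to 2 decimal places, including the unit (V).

Initial: C1(2μF, Q=12μC, V=6.00V), C2(3μF, Q=20μC, V=6.67V)
Op 1: CLOSE 2-1: Q_total=32.00, C_total=5.00, V=6.40; Q2=19.20, Q1=12.80; dissipated=0.267

Answer: 6.40 V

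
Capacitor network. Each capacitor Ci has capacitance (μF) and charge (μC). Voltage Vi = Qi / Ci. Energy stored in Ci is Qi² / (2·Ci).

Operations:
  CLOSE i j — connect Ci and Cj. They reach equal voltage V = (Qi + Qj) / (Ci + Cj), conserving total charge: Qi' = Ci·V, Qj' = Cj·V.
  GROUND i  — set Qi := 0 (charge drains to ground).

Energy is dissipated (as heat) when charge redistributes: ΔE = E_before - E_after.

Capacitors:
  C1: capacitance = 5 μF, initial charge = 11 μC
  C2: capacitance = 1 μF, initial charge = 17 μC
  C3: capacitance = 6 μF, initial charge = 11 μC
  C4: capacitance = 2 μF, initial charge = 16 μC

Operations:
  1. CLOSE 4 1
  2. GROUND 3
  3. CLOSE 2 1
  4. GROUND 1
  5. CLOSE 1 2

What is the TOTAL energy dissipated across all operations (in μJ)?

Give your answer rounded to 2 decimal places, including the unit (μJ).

Answer: 212.76 μJ

Derivation:
Initial: C1(5μF, Q=11μC, V=2.20V), C2(1μF, Q=17μC, V=17.00V), C3(6μF, Q=11μC, V=1.83V), C4(2μF, Q=16μC, V=8.00V)
Op 1: CLOSE 4-1: Q_total=27.00, C_total=7.00, V=3.86; Q4=7.71, Q1=19.29; dissipated=24.029
Op 2: GROUND 3: Q3=0; energy lost=10.083
Op 3: CLOSE 2-1: Q_total=36.29, C_total=6.00, V=6.05; Q2=6.05, Q1=30.24; dissipated=71.973
Op 4: GROUND 1: Q1=0; energy lost=91.434
Op 5: CLOSE 1-2: Q_total=6.05, C_total=6.00, V=1.01; Q1=5.04, Q2=1.01; dissipated=15.239
Total dissipated: 212.758 μJ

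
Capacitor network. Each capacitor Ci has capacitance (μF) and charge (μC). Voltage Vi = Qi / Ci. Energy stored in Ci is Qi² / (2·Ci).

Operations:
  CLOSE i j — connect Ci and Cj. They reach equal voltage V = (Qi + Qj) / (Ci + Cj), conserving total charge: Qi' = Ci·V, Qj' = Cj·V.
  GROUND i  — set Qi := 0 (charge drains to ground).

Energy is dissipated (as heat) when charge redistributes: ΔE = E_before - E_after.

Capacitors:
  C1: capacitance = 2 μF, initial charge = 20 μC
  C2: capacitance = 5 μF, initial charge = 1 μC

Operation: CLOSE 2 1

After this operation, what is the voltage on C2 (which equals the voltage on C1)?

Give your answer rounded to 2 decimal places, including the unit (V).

Initial: C1(2μF, Q=20μC, V=10.00V), C2(5μF, Q=1μC, V=0.20V)
Op 1: CLOSE 2-1: Q_total=21.00, C_total=7.00, V=3.00; Q2=15.00, Q1=6.00; dissipated=68.600

Answer: 3.00 V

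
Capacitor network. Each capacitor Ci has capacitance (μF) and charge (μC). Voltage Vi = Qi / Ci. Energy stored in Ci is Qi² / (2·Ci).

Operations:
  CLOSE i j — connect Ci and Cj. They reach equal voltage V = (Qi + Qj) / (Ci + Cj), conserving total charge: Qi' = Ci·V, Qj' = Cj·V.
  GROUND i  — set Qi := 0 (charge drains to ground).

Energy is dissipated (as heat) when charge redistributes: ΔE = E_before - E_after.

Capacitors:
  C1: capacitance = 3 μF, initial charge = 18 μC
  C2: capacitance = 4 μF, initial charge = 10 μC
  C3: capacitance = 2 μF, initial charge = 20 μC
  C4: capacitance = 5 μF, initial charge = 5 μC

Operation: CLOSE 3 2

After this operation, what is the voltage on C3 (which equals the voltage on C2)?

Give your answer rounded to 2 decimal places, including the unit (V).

Initial: C1(3μF, Q=18μC, V=6.00V), C2(4μF, Q=10μC, V=2.50V), C3(2μF, Q=20μC, V=10.00V), C4(5μF, Q=5μC, V=1.00V)
Op 1: CLOSE 3-2: Q_total=30.00, C_total=6.00, V=5.00; Q3=10.00, Q2=20.00; dissipated=37.500

Answer: 5.00 V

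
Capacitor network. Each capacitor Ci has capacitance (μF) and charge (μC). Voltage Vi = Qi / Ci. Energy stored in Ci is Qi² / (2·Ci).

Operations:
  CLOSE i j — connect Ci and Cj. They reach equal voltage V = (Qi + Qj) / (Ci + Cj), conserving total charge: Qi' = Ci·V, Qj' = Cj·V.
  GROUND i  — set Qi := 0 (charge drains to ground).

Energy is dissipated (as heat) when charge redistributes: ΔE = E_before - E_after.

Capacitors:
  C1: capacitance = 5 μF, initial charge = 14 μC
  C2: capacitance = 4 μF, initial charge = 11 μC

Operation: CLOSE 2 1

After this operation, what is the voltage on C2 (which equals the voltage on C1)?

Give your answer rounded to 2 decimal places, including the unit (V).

Answer: 2.78 V

Derivation:
Initial: C1(5μF, Q=14μC, V=2.80V), C2(4μF, Q=11μC, V=2.75V)
Op 1: CLOSE 2-1: Q_total=25.00, C_total=9.00, V=2.78; Q2=11.11, Q1=13.89; dissipated=0.003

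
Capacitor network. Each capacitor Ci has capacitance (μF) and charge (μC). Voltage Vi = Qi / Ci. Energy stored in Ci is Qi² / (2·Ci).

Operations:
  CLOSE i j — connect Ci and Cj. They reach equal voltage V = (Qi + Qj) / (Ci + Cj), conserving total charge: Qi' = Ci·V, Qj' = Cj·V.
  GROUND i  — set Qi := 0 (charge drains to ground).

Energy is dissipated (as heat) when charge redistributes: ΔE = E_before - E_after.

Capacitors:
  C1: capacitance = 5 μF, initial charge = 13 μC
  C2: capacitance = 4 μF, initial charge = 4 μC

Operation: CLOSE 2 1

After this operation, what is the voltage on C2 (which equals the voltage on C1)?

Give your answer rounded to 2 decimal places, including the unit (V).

Initial: C1(5μF, Q=13μC, V=2.60V), C2(4μF, Q=4μC, V=1.00V)
Op 1: CLOSE 2-1: Q_total=17.00, C_total=9.00, V=1.89; Q2=7.56, Q1=9.44; dissipated=2.844

Answer: 1.89 V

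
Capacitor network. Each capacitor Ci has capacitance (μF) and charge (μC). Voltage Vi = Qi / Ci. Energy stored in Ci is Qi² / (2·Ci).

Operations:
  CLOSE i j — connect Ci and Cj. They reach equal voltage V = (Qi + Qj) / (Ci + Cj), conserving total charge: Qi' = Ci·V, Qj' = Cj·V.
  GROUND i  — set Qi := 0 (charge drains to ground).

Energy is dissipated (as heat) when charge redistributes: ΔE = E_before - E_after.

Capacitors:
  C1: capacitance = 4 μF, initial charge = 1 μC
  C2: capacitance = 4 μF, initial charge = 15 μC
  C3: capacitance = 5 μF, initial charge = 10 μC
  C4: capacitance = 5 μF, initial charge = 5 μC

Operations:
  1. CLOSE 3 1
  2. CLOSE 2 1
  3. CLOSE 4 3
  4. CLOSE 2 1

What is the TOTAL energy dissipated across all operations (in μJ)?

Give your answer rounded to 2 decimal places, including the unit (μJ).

Initial: C1(4μF, Q=1μC, V=0.25V), C2(4μF, Q=15μC, V=3.75V), C3(5μF, Q=10μC, V=2.00V), C4(5μF, Q=5μC, V=1.00V)
Op 1: CLOSE 3-1: Q_total=11.00, C_total=9.00, V=1.22; Q3=6.11, Q1=4.89; dissipated=3.403
Op 2: CLOSE 2-1: Q_total=19.89, C_total=8.00, V=2.49; Q2=9.94, Q1=9.94; dissipated=6.390
Op 3: CLOSE 4-3: Q_total=11.11, C_total=10.00, V=1.11; Q4=5.56, Q3=5.56; dissipated=0.062
Op 4: CLOSE 2-1: Q_total=19.89, C_total=8.00, V=2.49; Q2=9.94, Q1=9.94; dissipated=0.000
Total dissipated: 9.854 μJ

Answer: 9.85 μJ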